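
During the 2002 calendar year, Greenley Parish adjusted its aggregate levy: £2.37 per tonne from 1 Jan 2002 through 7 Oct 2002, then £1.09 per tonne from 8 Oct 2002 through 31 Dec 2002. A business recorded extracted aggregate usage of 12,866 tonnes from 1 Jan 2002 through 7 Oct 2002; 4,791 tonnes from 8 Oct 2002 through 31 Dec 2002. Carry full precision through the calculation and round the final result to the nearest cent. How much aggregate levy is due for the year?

1 Jan – 7 Oct 2002: 12,866 tonnes at £2.37/tonne → £30,492.42
8 Oct – 31 Dec 2002: 4,791 tonnes at £1.09/tonne → £5,222.19

£35,714.61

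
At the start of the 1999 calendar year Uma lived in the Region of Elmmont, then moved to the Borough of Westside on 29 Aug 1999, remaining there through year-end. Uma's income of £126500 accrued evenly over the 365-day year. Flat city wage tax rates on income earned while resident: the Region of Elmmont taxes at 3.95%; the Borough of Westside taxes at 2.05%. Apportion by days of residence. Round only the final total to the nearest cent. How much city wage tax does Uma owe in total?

£4173.63

The Region of Elmmont, 1 Jan – 28 Aug 1999: 240 days → £126500 × 3.95% × 240/365 = £3285.5342
The Borough of Westside, 29 Aug – 31 Dec 1999: 125 days → £126500 × 2.05% × 125/365 = £888.0993
Total = £4173.6336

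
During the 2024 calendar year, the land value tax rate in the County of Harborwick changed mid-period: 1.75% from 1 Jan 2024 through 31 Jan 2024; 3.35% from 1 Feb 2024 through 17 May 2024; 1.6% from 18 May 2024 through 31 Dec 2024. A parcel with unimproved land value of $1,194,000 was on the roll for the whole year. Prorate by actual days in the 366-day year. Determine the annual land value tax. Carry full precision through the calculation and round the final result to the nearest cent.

1 Jan – 31 Jan 2024: 31 days at 1.75% → $1,194,000 × 1.75% × 31/366 = $1,769.7951
1 Feb – 17 May 2024: 107 days at 3.35% → $1,194,000 × 3.35% × 107/366 = $11,693.6967
18 May – 31 Dec 2024: 228 days at 1.6% → $1,194,000 × 1.6% × 228/366 = $11,900.8525
Total = $25,364.3443

$25,364.34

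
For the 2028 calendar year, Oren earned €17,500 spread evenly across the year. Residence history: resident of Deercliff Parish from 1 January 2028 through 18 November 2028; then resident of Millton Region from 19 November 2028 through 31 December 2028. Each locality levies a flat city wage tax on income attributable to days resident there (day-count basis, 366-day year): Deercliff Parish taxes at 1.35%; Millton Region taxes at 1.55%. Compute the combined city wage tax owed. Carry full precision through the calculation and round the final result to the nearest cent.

€240.36

Deercliff Parish, 1 January – 18 November 2028: 323 days → €17,500 × 1.35% × 323/366 = €208.4939
Millton Region, 19 November – 31 December 2028: 43 days → €17,500 × 1.55% × 43/366 = €31.8682
Total = €240.3620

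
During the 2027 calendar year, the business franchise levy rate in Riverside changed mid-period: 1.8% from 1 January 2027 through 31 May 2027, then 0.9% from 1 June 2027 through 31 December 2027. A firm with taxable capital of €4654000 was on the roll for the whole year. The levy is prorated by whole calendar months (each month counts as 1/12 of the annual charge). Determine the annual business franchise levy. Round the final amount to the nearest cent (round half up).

€59338.50

1 January – 31 May 2027: 5 months at 1.8% → €4654000 × 1.8% × 5/12 = €34905.0000
1 June – 31 December 2027: 7 months at 0.9% → €4654000 × 0.9% × 7/12 = €24433.5000
Total = €59338.5000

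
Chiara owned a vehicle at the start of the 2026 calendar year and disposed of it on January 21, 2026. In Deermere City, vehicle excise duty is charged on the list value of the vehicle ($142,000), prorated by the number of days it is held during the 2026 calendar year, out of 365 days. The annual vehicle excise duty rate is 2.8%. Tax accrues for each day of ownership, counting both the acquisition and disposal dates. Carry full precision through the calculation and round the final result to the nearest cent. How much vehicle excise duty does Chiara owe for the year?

$228.76

Days held (January 1 – January 21, 2026): 21 out of 365
Tax = $142,000 × 2.8% × 21/365 = $228.7562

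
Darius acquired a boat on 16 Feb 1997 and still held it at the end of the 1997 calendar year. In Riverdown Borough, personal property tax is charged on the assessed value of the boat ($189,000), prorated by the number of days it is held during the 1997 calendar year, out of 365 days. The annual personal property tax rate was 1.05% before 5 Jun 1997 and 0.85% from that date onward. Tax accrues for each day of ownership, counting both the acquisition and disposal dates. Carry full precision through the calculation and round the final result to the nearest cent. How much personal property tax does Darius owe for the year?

16 Feb – 4 Jun 1997: 109 days at 1.05% → $189,000 × 1.05% × 109/365 = $592.6315
5 Jun – 31 Dec 1997: 210 days at 0.85% → $189,000 × 0.85% × 210/365 = $924.2877
Total = $1,516.9192

$1,516.92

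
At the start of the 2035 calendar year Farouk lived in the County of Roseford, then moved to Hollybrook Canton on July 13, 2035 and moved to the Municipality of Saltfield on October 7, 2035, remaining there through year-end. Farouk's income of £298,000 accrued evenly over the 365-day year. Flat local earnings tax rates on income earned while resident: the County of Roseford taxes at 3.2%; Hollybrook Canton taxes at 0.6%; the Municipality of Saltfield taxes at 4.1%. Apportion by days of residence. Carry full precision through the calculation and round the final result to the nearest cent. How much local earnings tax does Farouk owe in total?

The County of Roseford, January 1 – July 12, 2035: 193 days → £298,000 × 3.2% × 193/365 = £5,042.3233
Hollybrook Canton, July 13 – October 6, 2035: 86 days → £298,000 × 0.6% × 86/365 = £421.2822
The Municipality of Saltfield, October 7 – December 31, 2035: 86 days → £298,000 × 4.1% × 86/365 = £2,878.7616
Total = £8,342.3671

£8,342.37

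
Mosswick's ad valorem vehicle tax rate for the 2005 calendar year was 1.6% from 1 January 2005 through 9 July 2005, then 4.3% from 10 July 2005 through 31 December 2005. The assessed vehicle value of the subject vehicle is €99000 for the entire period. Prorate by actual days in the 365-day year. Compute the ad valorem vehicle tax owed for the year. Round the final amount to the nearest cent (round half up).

1 January – 9 July 2005: 190 days at 1.6% → €99000 × 1.6% × 190/365 = €824.5479
10 July – 31 December 2005: 175 days at 4.3% → €99000 × 4.3% × 175/365 = €2041.0274
Total = €2865.5753

€2865.58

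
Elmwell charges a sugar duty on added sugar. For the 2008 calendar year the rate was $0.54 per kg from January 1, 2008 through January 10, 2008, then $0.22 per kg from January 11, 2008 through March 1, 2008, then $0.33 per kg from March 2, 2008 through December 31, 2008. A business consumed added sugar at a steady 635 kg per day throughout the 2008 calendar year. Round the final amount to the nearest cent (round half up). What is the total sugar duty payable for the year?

January 1 – January 10, 2008: 10 days × 635 kg/day = 6,350 kg at $0.54/kg → $3429.00
January 11 – March 1, 2008: 51 days × 635 kg/day = 32,385 kg at $0.22/kg → $7124.70
March 2 – December 31, 2008: 305 days × 635 kg/day = 193,675 kg at $0.33/kg → $63912.75

$74466.45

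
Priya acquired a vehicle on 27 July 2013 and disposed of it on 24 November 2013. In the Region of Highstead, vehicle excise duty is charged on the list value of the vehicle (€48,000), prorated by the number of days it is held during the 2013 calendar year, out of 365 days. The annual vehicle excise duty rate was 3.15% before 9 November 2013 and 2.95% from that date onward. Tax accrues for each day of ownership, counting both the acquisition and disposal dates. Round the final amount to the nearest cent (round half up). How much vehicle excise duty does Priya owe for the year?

€497.03

27 July – 8 November 2013: 105 days at 3.15% → €48,000 × 3.15% × 105/365 = €434.9589
9 November – 24 November 2013: 16 days at 2.95% → €48,000 × 2.95% × 16/365 = €62.0712
Total = €497.0301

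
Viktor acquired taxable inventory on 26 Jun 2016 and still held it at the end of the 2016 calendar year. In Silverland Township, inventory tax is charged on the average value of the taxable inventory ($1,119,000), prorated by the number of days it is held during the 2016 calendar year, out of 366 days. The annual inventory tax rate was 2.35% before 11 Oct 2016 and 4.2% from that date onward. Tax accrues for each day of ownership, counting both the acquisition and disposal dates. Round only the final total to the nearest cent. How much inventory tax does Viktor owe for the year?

26 Jun – 10 Oct 2016: 107 days at 2.35% → $1,119,000 × 2.35% × 107/366 = $7,687.7746
11 Oct – 31 Dec 2016: 82 days at 4.2% → $1,119,000 × 4.2% × 82/366 = $10,529.6066
Total = $18,217.3811

$18,217.38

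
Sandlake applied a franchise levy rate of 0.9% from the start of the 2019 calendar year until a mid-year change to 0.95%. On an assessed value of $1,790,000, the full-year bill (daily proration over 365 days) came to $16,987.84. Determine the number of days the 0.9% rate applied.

7 days

Let d = days at the first rate; then 365 − d days at the second rate.
$1,790,000 × [0.9%·d + 0.95%·(365−d)] / 365 = $16,987.84
Solving gives d = 7, so the new rate took effect on January 8, 2019.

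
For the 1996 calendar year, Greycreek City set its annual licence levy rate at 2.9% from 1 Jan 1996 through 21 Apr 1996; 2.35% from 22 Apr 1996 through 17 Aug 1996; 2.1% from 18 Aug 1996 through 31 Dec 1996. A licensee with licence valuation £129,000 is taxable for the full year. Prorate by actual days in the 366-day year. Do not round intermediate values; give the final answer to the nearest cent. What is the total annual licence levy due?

£3,128.78

1 Jan – 21 Apr 1996: 112 days at 2.9% → £129,000 × 2.9% × 112/366 = £1,144.7869
22 Apr – 17 Aug 1996: 118 days at 2.35% → £129,000 × 2.35% × 118/366 = £977.3689
18 Aug – 31 Dec 1996: 136 days at 2.1% → £129,000 × 2.1% × 136/366 = £1,006.6230
Total = £3,128.7787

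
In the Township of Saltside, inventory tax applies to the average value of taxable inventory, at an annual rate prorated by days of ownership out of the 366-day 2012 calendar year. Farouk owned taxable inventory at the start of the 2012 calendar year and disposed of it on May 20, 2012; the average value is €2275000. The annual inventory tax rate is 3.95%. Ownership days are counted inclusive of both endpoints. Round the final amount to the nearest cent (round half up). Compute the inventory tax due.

Days held (January 1 – May 20, 2012): 141 out of 366
Tax = €2275000 × 3.95% × 141/366 = €34619.1598

€34619.16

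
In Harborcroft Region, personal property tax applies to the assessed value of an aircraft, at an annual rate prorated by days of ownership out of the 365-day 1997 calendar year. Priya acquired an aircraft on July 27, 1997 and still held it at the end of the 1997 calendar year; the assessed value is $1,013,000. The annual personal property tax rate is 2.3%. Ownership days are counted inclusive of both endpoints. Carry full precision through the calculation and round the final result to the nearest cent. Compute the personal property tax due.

Days held (July 27 – December 31, 1997): 158 out of 365
Tax = $1,013,000 × 2.3% × 158/365 = $10,085.5945

$10,085.59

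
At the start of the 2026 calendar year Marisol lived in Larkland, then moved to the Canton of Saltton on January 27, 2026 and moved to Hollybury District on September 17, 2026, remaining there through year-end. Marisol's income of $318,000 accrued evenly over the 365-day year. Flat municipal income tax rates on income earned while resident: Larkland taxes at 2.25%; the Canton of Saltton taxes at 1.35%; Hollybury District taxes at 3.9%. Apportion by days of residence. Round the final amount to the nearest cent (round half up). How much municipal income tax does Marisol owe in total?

$6,851.81

Larkland, January 1 – January 26, 2026: 26 days → $318,000 × 2.25% × 26/365 = $509.6712
The Canton of Saltton, January 27 – September 16, 2026: 233 days → $318,000 × 1.35% × 233/365 = $2,740.4630
Hollybury District, September 17 – December 31, 2026: 106 days → $318,000 × 3.9% × 106/365 = $3,601.6767
Total = $6,851.8110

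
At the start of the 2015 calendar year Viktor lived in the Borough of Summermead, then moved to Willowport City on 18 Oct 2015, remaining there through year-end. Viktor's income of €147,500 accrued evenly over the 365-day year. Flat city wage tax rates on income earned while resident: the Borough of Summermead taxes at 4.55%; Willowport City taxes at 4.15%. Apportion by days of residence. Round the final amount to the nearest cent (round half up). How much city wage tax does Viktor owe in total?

The Borough of Summermead, 1 Jan – 17 Oct 2015: 290 days → €147,500 × 4.55% × 290/365 = €5,332.2260
Willowport City, 18 Oct – 31 Dec 2015: 75 days → €147,500 × 4.15% × 75/365 = €1,257.7911
Total = €6,590.0171

€6,590.02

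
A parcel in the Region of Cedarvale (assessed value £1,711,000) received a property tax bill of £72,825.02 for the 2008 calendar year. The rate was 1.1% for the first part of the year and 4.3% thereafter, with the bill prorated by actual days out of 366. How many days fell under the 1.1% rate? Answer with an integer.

Let d = days at the first rate; then 366 − d days at the second rate.
£1,711,000 × [1.1%·d + 4.3%·(366−d)] / 366 = £72,825.02
Solving gives d = 5, so the new rate took effect on 6 Jan 2008.

5 days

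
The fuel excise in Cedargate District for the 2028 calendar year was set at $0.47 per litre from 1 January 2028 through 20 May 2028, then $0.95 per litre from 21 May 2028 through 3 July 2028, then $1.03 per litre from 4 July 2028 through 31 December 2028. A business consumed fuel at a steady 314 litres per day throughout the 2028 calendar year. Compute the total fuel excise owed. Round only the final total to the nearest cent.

$92,473.00

1 January – 20 May 2028: 141 days × 314 litres/day = 44,274 litres at $0.47/litre → $20,808.78
21 May – 3 July 2028: 44 days × 314 litres/day = 13,816 litres at $0.95/litre → $13,125.20
4 July – 31 December 2028: 181 days × 314 litres/day = 56,834 litres at $1.03/litre → $58,539.02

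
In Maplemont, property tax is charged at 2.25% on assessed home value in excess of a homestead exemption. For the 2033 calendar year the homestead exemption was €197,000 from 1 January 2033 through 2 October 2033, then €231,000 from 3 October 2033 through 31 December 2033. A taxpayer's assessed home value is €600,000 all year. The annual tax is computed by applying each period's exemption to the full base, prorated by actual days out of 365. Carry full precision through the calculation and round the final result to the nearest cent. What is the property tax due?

€8,878.87

1 January – 2 October 2033: 275 days, exemption €197,000 → (€600,000 − €197,000) × 2.25% × 275/365 = €6,831.6781
3 October – 31 December 2033: 90 days, exemption €231,000 → (€600,000 − €231,000) × 2.25% × 90/365 = €2,047.1918
Total = €8,878.8699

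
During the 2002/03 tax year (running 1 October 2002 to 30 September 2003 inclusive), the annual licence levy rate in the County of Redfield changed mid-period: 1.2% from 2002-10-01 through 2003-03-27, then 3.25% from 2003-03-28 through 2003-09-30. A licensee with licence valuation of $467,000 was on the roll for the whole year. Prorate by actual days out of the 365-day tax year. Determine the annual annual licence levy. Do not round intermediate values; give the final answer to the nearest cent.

2002-10-01 to 2003-03-27: 178 days at 1.2% → $467,000 × 1.2% × 178/365 = $2,732.9096
2003-03-28 to 2003-09-30: 187 days at 3.25% → $467,000 × 3.25% × 187/365 = $7,775.8699
Total = $10,508.7795

$10,508.78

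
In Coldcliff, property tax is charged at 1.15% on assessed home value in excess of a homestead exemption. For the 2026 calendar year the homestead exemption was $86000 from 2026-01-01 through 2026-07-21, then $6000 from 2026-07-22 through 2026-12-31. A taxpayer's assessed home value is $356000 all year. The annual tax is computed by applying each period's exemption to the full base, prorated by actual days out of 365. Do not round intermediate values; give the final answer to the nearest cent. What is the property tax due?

2026-01-01 to 2026-07-21: 202 days, exemption $86000 → ($356000 − $86000) × 1.15% × 202/365 = $1718.3836
2026-07-22 to 2026-12-31: 163 days, exemption $6000 → ($356000 − $6000) × 1.15% × 163/365 = $1797.4658
Total = $3515.8493

$3515.85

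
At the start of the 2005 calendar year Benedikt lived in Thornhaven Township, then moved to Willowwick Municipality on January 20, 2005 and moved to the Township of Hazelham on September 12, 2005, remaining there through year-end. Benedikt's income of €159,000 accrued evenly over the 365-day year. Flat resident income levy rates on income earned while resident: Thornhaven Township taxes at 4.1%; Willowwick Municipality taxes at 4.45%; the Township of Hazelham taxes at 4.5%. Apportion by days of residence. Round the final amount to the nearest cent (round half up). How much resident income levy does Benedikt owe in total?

Thornhaven Township, January 1 – January 19, 2005: 19 days → €159,000 × 4.1% × 19/365 = €339.3452
Willowwick Municipality, January 20 – September 11, 2005: 235 days → €159,000 × 4.45% × 235/365 = €4,555.4589
The Township of Hazelham, September 12 – December 31, 2005: 111 days → €159,000 × 4.5% × 111/365 = €2,175.9041
Total = €7,070.7082

€7,070.71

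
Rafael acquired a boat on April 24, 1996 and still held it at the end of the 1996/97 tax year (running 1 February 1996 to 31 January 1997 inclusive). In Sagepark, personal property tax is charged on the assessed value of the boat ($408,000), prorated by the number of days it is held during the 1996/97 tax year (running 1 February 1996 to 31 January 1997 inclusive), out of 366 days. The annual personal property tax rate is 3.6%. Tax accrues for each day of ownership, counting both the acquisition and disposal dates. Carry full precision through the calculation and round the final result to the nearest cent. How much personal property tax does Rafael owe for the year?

$11,357.11

Days held (April 24, 1996 – January 31, 1997): 283 out of 366
Tax = $408,000 × 3.6% × 283/366 = $11,357.1148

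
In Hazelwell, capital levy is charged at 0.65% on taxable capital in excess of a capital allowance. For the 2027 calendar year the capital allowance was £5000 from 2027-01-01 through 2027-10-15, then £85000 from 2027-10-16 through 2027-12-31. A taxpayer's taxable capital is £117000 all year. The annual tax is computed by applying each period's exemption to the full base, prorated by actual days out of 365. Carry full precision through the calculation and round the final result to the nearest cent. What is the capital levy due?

2027-01-01 to 2027-10-15: 288 days, exemption £5000 → (£117000 − £5000) × 0.65% × 288/365 = £574.4219
2027-10-16 to 2027-12-31: 77 days, exemption £85000 → (£117000 − £85000) × 0.65% × 77/365 = £43.8795
Total = £618.3014

£618.30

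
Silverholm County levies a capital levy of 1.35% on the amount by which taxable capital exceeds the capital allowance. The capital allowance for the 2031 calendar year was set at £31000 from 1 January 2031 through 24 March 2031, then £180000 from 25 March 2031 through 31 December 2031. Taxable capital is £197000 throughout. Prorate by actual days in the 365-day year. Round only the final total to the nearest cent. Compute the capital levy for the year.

1 January – 24 March 2031: 83 days, exemption £31000 → (£197000 − £31000) × 1.35% × 83/365 = £509.5973
25 March – 31 December 2031: 282 days, exemption £180000 → (£197000 − £180000) × 1.35% × 282/365 = £177.3123
Total = £686.9096

£686.91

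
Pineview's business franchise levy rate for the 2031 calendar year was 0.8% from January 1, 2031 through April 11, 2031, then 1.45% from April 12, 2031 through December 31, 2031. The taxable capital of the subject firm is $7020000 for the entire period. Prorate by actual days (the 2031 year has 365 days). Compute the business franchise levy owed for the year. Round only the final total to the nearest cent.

January 1 – April 11, 2031: 101 days at 0.8% → $7020000 × 0.8% × 101/365 = $15540.1644
April 12 – December 31, 2031: 264 days at 1.45% → $7020000 × 1.45% × 264/365 = $73623.4521
Total = $89163.6164

$89163.62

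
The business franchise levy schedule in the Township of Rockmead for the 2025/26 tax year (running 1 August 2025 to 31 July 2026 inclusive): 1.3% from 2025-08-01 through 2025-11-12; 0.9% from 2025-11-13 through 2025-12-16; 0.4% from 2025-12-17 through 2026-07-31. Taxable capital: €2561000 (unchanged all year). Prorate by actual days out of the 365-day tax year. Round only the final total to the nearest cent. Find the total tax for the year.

2025-08-01 to 2025-11-12: 104 days at 1.3% → €2561000 × 1.3% × 104/365 = €9486.2247
2025-11-13 to 2025-12-16: 34 days at 0.9% → €2561000 × 0.9% × 34/365 = €2147.0301
2025-12-17 to 2026-07-31: 227 days at 0.4% → €2561000 × 0.4% × 227/365 = €6370.9260
Total = €18004.1808

€18004.18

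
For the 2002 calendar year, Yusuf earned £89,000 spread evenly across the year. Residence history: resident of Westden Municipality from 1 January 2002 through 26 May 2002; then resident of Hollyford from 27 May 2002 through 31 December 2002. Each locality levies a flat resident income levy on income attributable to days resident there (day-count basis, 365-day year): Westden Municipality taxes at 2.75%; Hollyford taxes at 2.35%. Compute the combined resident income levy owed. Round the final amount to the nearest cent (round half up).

£2,233.90

Westden Municipality, 1 January – 26 May 2002: 146 days → £89,000 × 2.75% × 146/365 = £979.0000
Hollyford, 27 May – 31 December 2002: 219 days → £89,000 × 2.35% × 219/365 = £1,254.9000
Total = £2,233.9000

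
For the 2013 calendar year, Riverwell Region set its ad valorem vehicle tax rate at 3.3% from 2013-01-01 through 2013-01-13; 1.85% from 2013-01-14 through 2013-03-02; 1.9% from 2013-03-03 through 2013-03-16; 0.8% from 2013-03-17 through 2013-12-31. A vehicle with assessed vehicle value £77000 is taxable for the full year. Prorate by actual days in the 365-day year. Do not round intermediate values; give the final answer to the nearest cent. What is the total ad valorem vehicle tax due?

£823.37

2013-01-01 to 2013-01-13: 13 days at 3.3% → £77000 × 3.3% × 13/365 = £90.5014
2013-01-14 to 2013-03-02: 48 days at 1.85% → £77000 × 1.85% × 48/365 = £187.3315
2013-03-03 to 2013-03-16: 14 days at 1.9% → £77000 × 1.9% × 14/365 = £56.1151
2013-03-17 to 2013-12-31: 290 days at 0.8% → £77000 × 0.8% × 290/365 = £489.4247
Total = £823.3726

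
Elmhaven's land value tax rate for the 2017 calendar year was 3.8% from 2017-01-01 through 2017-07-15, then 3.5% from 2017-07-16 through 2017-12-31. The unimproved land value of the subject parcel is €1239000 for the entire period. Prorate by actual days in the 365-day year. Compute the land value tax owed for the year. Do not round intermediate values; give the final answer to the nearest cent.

€45360.98

2017-01-01 to 2017-07-15: 196 days at 3.8% → €1239000 × 3.8% × 196/365 = €25282.3890
2017-07-16 to 2017-12-31: 169 days at 3.5% → €1239000 × 3.5% × 169/365 = €20078.5890
Total = €45360.9781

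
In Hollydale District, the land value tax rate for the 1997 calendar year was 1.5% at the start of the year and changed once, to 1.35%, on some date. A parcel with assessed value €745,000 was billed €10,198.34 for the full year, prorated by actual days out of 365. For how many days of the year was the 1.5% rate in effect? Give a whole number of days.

Let d = days at the first rate; then 365 − d days at the second rate.
€745,000 × [1.5%·d + 1.35%·(365−d)] / 365 = €10,198.34
Solving gives d = 46, so the new rate took effect on 16 February 1997.

46 days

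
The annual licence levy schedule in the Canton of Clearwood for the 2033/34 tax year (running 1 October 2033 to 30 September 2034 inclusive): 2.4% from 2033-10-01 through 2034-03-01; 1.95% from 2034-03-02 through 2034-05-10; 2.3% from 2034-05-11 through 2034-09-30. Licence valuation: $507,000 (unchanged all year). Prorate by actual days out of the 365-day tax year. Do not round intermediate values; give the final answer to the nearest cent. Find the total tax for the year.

2033-10-01 to 2034-03-01: 152 days at 2.4% → $507,000 × 2.4% × 152/365 = $5,067.2219
2034-03-02 to 2034-05-10: 70 days at 1.95% → $507,000 × 1.95% × 70/365 = $1,896.0411
2034-05-11 to 2034-09-30: 143 days at 2.3% → $507,000 × 2.3% × 143/365 = $4,568.5562
Total = $11,531.8192

$11,531.82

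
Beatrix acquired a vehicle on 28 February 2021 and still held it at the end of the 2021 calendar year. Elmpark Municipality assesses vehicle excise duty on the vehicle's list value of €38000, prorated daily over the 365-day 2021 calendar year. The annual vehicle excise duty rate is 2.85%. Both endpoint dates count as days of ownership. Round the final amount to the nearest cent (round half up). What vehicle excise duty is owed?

€910.91

Days held (28 February – 31 December 2021): 307 out of 365
Tax = €38000 × 2.85% × 307/365 = €910.9068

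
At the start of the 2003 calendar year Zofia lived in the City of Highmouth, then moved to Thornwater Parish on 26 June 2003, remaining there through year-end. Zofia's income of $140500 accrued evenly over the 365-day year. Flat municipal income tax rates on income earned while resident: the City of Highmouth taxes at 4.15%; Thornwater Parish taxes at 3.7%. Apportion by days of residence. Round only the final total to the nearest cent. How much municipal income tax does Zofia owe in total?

$5503.37

The City of Highmouth, 1 January – 25 June 2003: 176 days → $140500 × 4.15% × 176/365 = $2811.5397
Thornwater Parish, 26 June – 31 December 2003: 189 days → $140500 × 3.7% × 189/365 = $2691.8260
Total = $5503.3658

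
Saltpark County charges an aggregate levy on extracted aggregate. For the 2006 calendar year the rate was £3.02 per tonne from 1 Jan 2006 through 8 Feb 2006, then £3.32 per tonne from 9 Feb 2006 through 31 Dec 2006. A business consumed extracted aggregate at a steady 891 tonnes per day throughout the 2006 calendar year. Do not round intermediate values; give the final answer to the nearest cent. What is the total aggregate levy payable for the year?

1 Jan – 8 Feb 2006: 39 days × 891 tonnes/day = 34,749 tonnes at £3.02/tonne → £104,941.98
9 Feb – 31 Dec 2006: 326 days × 891 tonnes/day = 290,466 tonnes at £3.32/tonne → £964,347.12

£1,069,289.10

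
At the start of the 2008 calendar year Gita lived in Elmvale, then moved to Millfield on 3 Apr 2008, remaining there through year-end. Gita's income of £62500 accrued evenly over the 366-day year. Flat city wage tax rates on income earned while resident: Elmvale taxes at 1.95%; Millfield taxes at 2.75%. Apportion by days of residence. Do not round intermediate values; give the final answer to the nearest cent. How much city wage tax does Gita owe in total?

Elmvale, 1 Jan – 2 Apr 2008: 93 days → £62500 × 1.95% × 93/366 = £309.6824
Millfield, 3 Apr – 31 Dec 2008: 273 days → £62500 × 2.75% × 273/366 = £1282.0184
Total = £1591.7008

£1591.70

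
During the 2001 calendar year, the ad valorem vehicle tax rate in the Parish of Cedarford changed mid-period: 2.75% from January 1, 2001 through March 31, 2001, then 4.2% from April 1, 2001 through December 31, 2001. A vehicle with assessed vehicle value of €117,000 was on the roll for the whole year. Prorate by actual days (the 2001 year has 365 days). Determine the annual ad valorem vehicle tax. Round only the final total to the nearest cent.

€4,495.68

January 1 – March 31, 2001: 90 days at 2.75% → €117,000 × 2.75% × 90/365 = €793.3562
April 1 – December 31, 2001: 275 days at 4.2% → €117,000 × 4.2% × 275/365 = €3,702.3288
Total = €4,495.6849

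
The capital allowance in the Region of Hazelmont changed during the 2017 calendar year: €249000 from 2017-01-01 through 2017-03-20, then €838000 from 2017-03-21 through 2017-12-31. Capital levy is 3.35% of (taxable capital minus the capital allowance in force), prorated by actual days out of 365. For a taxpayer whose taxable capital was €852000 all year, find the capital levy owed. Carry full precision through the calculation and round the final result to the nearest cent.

2017-01-01 to 2017-03-20: 79 days, exemption €249000 → (€852000 − €249000) × 3.35% × 79/365 = €4372.1630
2017-03-21 to 2017-12-31: 286 days, exemption €838000 → (€852000 − €838000) × 3.35% × 286/365 = €367.4904
Total = €4739.6534

€4739.65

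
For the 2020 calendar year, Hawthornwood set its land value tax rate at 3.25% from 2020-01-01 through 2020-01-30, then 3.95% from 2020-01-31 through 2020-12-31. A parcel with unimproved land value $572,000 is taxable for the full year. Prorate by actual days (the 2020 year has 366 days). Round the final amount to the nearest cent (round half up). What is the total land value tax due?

$22,265.80

2020-01-01 to 2020-01-30: 30 days at 3.25% → $572,000 × 3.25% × 30/366 = $1,523.7705
2020-01-31 to 2020-12-31: 336 days at 3.95% → $572,000 × 3.95% × 336/366 = $20,742.0328
Total = $22,265.8033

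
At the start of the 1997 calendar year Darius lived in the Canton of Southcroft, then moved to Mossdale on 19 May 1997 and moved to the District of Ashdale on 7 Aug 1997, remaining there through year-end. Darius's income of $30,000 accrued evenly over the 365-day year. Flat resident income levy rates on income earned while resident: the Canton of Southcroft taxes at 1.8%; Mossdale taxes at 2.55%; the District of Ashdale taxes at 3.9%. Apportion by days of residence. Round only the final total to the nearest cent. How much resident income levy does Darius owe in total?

$843.04

The Canton of Southcroft, 1 Jan – 18 May 1997: 138 days → $30,000 × 1.8% × 138/365 = $204.1644
Mossdale, 19 May – 6 Aug 1997: 80 days → $30,000 × 2.55% × 80/365 = $167.6712
The District of Ashdale, 7 Aug – 31 Dec 1997: 147 days → $30,000 × 3.9% × 147/365 = $471.2055
Total = $843.0411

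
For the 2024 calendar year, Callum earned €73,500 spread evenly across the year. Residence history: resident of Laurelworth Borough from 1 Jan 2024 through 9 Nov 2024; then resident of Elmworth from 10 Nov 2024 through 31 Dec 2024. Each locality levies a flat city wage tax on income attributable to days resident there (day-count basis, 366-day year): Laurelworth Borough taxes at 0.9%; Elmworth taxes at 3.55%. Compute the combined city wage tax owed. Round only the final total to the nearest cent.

€938.23

Laurelworth Borough, 1 Jan – 9 Nov 2024: 314 days → €73,500 × 0.9% × 314/366 = €567.5164
Elmworth, 10 Nov – 31 Dec 2024: 52 days → €73,500 × 3.55% × 52/366 = €370.7131
Total = €938.2295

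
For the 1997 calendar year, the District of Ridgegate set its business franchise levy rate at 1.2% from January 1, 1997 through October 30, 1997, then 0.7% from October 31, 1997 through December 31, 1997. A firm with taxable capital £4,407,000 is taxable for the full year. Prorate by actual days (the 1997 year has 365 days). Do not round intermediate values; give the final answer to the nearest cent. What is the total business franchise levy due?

January 1 – October 30, 1997: 303 days at 1.2% → £4,407,000 × 1.2% × 303/365 = £43,900.9644
October 31 – December 31, 1997: 62 days at 0.7% → £4,407,000 × 0.7% × 62/365 = £5,240.1041
Total = £49,141.0685

£49,141.07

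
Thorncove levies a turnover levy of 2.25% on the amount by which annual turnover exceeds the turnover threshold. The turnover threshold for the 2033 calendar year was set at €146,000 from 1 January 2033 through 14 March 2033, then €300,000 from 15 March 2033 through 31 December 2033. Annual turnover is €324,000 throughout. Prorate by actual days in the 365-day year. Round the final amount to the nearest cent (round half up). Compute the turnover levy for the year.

1 January – 14 March 2033: 73 days, exemption €146,000 → (€324,000 − €146,000) × 2.25% × 73/365 = €801.0000
15 March – 31 December 2033: 292 days, exemption €300,000 → (€324,000 − €300,000) × 2.25% × 292/365 = €432.0000
Total = €1,233.0000

€1,233.00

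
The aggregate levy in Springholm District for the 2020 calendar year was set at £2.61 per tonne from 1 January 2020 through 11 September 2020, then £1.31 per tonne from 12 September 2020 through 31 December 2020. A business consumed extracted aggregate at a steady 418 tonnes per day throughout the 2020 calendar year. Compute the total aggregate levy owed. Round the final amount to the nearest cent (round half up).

1 January – 11 September 2020: 255 days × 418 tonnes/day = 106,590 tonnes at £2.61/tonne → £278,199.90
12 September – 31 December 2020: 111 days × 418 tonnes/day = 46,398 tonnes at £1.31/tonne → £60,781.38

£338,981.28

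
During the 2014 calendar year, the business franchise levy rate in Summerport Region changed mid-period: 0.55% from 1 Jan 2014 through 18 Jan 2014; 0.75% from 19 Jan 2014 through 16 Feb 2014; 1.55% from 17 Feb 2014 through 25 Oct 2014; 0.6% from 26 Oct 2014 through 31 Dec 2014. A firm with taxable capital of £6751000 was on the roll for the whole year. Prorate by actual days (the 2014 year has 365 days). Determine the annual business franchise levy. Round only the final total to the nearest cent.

1 Jan – 18 Jan 2014: 18 days at 0.55% → £6751000 × 0.55% × 18/365 = £1831.0932
19 Jan – 16 Feb 2014: 29 days at 0.75% → £6751000 × 0.75% × 29/365 = £4022.8562
17 Feb – 25 Oct 2014: 251 days at 1.55% → £6751000 × 1.55% × 251/365 = £71958.2616
26 Oct – 31 Dec 2014: 67 days at 0.6% → £6751000 × 0.6% × 67/365 = £7435.3479
Total = £85247.5589

£85247.56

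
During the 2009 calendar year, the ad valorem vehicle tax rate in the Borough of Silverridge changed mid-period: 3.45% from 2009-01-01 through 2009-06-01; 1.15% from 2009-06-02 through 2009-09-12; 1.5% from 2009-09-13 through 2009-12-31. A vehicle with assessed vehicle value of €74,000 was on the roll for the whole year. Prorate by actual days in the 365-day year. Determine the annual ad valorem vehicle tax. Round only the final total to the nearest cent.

2009-01-01 to 2009-06-01: 152 days at 3.45% → €74,000 × 3.45% × 152/365 = €1,063.1671
2009-06-02 to 2009-09-12: 103 days at 1.15% → €74,000 × 1.15% × 103/365 = €240.1452
2009-09-13 to 2009-12-31: 110 days at 1.5% → €74,000 × 1.5% × 110/365 = €334.5205
Total = €1,637.8329

€1,637.83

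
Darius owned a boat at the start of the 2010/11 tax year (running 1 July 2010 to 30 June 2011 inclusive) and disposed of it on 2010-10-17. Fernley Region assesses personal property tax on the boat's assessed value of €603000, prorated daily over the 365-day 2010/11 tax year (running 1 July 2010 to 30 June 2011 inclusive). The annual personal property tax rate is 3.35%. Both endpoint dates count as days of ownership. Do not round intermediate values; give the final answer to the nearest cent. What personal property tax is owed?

€6032.48

Days held (2010-07-01 to 2010-10-17): 109 out of 365
Tax = €603000 × 3.35% × 109/365 = €6032.4781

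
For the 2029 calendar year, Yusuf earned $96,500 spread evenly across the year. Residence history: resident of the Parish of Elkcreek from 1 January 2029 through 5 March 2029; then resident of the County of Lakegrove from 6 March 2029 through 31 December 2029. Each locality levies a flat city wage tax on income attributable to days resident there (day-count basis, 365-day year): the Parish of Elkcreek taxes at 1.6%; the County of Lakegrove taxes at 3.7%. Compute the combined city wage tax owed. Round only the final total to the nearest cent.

The Parish of Elkcreek, 1 January – 5 March 2029: 64 days → $96,500 × 1.6% × 64/365 = $270.7288
The County of Lakegrove, 6 March – 31 December 2029: 301 days → $96,500 × 3.7% × 301/365 = $2,944.4397
Total = $3,215.1685

$3,215.17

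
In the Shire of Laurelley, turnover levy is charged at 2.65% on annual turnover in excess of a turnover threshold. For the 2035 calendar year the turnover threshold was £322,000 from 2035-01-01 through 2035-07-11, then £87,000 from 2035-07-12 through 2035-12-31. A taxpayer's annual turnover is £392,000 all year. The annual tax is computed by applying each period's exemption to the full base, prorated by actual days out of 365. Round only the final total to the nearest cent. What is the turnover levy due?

2035-01-01 to 2035-07-11: 192 days, exemption £322,000 → (£392,000 − £322,000) × 2.65% × 192/365 = £975.7808
2035-07-12 to 2035-12-31: 173 days, exemption £87,000 → (£392,000 − £87,000) × 2.65% × 173/365 = £3,830.8836
Total = £4,806.6644

£4,806.66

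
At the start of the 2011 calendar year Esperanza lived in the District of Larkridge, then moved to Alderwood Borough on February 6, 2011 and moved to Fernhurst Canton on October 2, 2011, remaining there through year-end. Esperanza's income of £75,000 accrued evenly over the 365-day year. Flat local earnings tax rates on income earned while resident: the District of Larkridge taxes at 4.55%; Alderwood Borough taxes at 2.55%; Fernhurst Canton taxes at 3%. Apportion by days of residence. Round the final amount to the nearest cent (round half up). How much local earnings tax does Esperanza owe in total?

The District of Larkridge, January 1 – February 5, 2011: 36 days → £75,000 × 4.55% × 36/365 = £336.5753
Alderwood Borough, February 6 – October 1, 2011: 238 days → £75,000 × 2.55% × 238/365 = £1,247.0548
Fernhurst Canton, October 2 – December 31, 2011: 91 days → £75,000 × 3% × 91/365 = £560.9589
Total = £2,144.5890

£2,144.59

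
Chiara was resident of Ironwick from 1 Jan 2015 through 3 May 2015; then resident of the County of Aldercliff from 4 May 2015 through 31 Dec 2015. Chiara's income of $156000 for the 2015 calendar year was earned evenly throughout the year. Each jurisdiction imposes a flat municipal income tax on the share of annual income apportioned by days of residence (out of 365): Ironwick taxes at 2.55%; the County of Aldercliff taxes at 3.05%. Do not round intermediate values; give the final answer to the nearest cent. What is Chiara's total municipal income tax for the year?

$4495.15

Ironwick, 1 Jan – 3 May 2015: 123 days → $156000 × 2.55% × 123/365 = $1340.5315
The County of Aldercliff, 4 May – 31 Dec 2015: 242 days → $156000 × 3.05% × 242/365 = $3154.6192
Total = $4495.1507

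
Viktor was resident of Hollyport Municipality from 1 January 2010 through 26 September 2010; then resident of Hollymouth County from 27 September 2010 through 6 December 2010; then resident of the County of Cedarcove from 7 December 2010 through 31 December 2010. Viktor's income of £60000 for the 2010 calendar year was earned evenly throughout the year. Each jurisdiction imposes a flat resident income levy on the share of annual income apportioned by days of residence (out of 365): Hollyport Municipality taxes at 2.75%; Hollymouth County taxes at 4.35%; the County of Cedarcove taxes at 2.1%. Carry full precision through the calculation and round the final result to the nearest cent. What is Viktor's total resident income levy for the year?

Hollyport Municipality, 1 January – 26 September 2010: 269 days → £60000 × 2.75% × 269/365 = £1216.0274
Hollymouth County, 27 September – 6 December 2010: 71 days → £60000 × 4.35% × 71/365 = £507.6986
The County of Cedarcove, 7 December – 31 December 2010: 25 days → £60000 × 2.1% × 25/365 = £86.3014
Total = £1810.0274

£1810.03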